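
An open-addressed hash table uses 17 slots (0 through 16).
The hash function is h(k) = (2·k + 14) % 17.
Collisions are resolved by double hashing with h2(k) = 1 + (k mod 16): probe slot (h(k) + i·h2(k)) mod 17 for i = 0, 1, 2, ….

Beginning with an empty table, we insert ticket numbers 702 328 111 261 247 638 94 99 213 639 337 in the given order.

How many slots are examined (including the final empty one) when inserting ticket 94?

3

702 hashes to 7; slot 7 is free -> place at 7.
328 hashes to 7, h2=9; 7 taken -> place at 16.
111 hashes to 15; slot 15 is free -> place at 15.
261 hashes to 9; slot 9 is free -> place at 9.
247 hashes to 15, h2=8; 15 taken -> place at 6.
638 hashes to 15, h2=15; 15 taken -> place at 13.
94 hashes to 15, h2=15; 15,13 taken -> place at 11.
99 hashes to 8; slot 8 is free -> place at 8.
213 hashes to 15, h2=6; 15 taken -> place at 4.
639 hashes to 0; slot 0 is free -> place at 0.
337 hashes to 8, h2=2; 8 taken -> place at 10.
Table: [639, ∅, ∅, ∅, 213, ∅, 247, 702, 99, 261, 337, 94, ∅, 638, ∅, 111, 328]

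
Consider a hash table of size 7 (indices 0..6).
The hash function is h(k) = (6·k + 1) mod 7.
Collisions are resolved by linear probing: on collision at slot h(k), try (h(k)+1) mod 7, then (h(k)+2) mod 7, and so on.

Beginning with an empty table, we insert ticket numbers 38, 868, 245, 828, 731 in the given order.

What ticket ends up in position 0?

Insert 38: h=5, slot 5 empty => index 5.
Insert 868: h=1, slot 1 empty => index 1.
Insert 245: h=1, slot 1 occupied => index 2.
Insert 828: h=6, slot 6 empty => index 6.
Insert 731: h=5, slots 5,6 occupied => index 0.
Table: [731, 868, 245, _, _, 38, 828]

731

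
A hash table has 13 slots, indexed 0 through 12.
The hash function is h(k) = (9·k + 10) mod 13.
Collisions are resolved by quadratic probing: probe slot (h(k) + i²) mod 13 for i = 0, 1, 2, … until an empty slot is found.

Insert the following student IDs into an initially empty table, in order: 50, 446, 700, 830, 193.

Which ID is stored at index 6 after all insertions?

Insert 50: h=5, slot 5 empty => index 5.
Insert 446: h=7, slot 7 empty => index 7.
Insert 700: h=5, slot 5 occupied => index 6.
Insert 830: h=5, slots 5,6 occupied => index 9.
Insert 193: h=5, slots 5,6,9 occupied => index 1.
Table: [-, 193, -, -, -, 50, 700, 446, -, 830, -, -, -]

700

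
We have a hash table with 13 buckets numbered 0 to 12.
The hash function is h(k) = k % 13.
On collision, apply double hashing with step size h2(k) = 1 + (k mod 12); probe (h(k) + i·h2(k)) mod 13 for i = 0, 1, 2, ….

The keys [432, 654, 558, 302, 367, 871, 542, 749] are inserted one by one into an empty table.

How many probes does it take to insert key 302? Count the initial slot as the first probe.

432: h=3 => slot 3
654: h=4 => slot 4
558: h=12 => slot 12
302: h=3, h2=3, probe 3,6 => slot 6
367: h=3, h2=8, probe 3,11 => slot 11
871: h=0 => slot 0
542: h=9 => slot 9
749: h=8 => slot 8
Table: [871, _, _, 432, 654, _, 302, _, 749, 542, _, 367, 558]

2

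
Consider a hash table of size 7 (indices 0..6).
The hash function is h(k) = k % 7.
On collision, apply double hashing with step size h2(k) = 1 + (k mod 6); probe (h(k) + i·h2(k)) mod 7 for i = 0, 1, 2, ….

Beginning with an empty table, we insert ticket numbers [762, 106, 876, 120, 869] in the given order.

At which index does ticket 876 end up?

2

Insert 762: h=6, slot 6 empty → index 6.
Insert 106: h=1, slot 1 empty → index 1.
Insert 876: h=1, h2=1, slot 1 occupied → index 2.
Insert 120: h=1, h2=1, slots 1,2 occupied → index 3.
Insert 869: h=1, h2=6, slot 1 occupied → index 0.
Table: [869, 106, 876, 120, ∅, ∅, 762]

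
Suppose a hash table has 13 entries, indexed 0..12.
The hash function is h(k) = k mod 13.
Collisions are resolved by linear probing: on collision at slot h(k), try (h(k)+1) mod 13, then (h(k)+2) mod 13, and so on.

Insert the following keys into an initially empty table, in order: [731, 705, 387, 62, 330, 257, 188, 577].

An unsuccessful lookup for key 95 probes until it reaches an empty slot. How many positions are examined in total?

5

Insert 731: h=3, slot 3 empty => index 3.
Insert 705: h=3, slot 3 occupied => index 4.
Insert 387: h=10, slot 10 empty => index 10.
Insert 62: h=10, slot 10 occupied => index 11.
Insert 330: h=5, slot 5 empty => index 5.
Insert 257: h=10, slots 10,11 occupied => index 12.
Insert 188: h=6, slot 6 empty => index 6.
Insert 577: h=5, slots 5,6 occupied => index 7.
Table: [∅, ∅, ∅, 731, 705, 330, 188, 577, ∅, ∅, 387, 62, 257]
Lookup 95: h=4, probe 4,5,6,7,8 → slot 8 empty, not found.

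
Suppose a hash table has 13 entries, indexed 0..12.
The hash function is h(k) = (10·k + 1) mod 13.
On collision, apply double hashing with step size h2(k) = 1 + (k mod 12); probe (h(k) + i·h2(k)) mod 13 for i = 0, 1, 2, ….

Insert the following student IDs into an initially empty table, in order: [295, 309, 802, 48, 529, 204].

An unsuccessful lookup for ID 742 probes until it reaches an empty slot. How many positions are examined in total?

295: h=0 -> slot 0
309: h=10 -> slot 10
802: h=0, h2=11, probe 0,11 -> slot 11
48: h=0, h2=1, probe 0,1 -> slot 1
529: h=0, h2=2, probe 0,2 -> slot 2
204: h=0, h2=1, probe 0,1,2,3 -> slot 3
Table: [295, 48, 529, 204, -, -, -, -, -, -, 309, 802, -]
Lookup 742: h=11, h2=11, probe 11,9 → slot 9 empty, not found.

2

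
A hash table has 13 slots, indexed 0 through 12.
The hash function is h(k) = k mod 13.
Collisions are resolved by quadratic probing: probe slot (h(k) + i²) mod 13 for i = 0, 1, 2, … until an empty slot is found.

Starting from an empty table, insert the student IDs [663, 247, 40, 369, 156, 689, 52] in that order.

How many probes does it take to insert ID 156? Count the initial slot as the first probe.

663 hashes to 0; slot 0 is free -> place at 0.
247 hashes to 0; 0 taken -> place at 1.
40 hashes to 1; 1 taken -> place at 2.
369 hashes to 5; slot 5 is free -> place at 5.
156 hashes to 0; 0,1 taken -> place at 4.
689 hashes to 0; 0,1,4 taken -> place at 9.
52 hashes to 0; 0,1,4,9 taken -> place at 3.
Table: [663, 247, 40, 52, 156, 369, —, —, —, 689, —, —, —]

3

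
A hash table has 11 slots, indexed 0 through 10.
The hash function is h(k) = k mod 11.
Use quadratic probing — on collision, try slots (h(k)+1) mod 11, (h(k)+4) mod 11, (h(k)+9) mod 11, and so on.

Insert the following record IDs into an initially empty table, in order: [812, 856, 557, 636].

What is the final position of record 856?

10

812: h=9 → slot 9
856: h=9, probe 9,10 → slot 10
557: h=7 → slot 7
636: h=9, probe 9,10,2 → slot 2
Table: [∅, ∅, 636, ∅, ∅, ∅, ∅, 557, ∅, 812, 856]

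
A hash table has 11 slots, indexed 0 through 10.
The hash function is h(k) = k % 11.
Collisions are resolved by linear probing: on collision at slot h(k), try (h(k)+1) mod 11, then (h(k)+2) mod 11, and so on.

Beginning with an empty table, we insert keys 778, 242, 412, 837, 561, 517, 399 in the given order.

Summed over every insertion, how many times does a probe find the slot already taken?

6

778: h=8 -> slot 8
242: h=0 -> slot 0
412: h=5 -> slot 5
837: h=1 -> slot 1
561: h=0, probe 0,1,2 -> slot 2
517: h=0, probe 0,1,2,3 -> slot 3
399: h=3, probe 3,4 -> slot 4
Table: [242, 837, 561, 517, 399, 412, —, —, 778, —, —]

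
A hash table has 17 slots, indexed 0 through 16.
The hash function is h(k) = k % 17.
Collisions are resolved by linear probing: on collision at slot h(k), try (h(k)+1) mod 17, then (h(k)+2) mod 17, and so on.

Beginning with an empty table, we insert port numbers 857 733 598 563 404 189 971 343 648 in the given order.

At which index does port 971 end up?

857: h=7 → slot 7
733: h=2 → slot 2
598: h=3 → slot 3
563: h=2, probe 2,3,4 → slot 4
404: h=13 → slot 13
189: h=2, probe 2,3,4,5 → slot 5
971: h=2, probe 2,3,4,5,6 → slot 6
343: h=3, probe 3,4,5,6,7,8 → slot 8
648: h=2, probe 2,3,4,5,6,7,8,9 → slot 9
Table: [-, -, 733, 598, 563, 189, 971, 857, 343, 648, -, -, -, 404, -, -, -]

6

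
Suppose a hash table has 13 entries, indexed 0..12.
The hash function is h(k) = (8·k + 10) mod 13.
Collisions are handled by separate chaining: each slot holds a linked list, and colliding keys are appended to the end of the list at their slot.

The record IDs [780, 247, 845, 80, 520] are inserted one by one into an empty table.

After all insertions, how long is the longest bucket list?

4

Insert 780: h=10, bucket 10 empty -> new chain.
Insert 247: h=10, bucket 10 nonempty -> append to chain.
Insert 845: h=10, bucket 10 nonempty -> append to chain.
Insert 80: h=0, bucket 0 empty -> new chain.
Insert 520: h=10, bucket 10 nonempty -> append to chain.
Final buckets:
0: 80
1: ∅
2: ∅
3: ∅
4: ∅
5: ∅
6: ∅
7: ∅
8: ∅
9: ∅
10: 780 -> 247 -> 845 -> 520
11: ∅
12: ∅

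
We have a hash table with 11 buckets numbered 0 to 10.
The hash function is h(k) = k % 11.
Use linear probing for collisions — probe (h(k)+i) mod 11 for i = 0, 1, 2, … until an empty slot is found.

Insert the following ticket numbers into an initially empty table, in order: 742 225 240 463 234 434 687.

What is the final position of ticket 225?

6

Insert 742: h=5, slot 5 empty -> index 5.
Insert 225: h=5, slot 5 occupied -> index 6.
Insert 240: h=9, slot 9 empty -> index 9.
Insert 463: h=1, slot 1 empty -> index 1.
Insert 234: h=3, slot 3 empty -> index 3.
Insert 434: h=5, slots 5,6 occupied -> index 7.
Insert 687: h=5, slots 5,6,7 occupied -> index 8.
Table: [∅, 463, ∅, 234, ∅, 742, 225, 434, 687, 240, ∅]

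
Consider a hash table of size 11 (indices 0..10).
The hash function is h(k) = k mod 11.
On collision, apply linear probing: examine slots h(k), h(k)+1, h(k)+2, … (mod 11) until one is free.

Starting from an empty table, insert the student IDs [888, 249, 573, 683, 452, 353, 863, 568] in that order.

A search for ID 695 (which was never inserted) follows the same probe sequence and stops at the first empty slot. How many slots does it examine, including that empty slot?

Insert 888: h=8, slot 8 empty → index 8.
Insert 249: h=7, slot 7 empty → index 7.
Insert 573: h=1, slot 1 empty → index 1.
Insert 683: h=1, slot 1 occupied → index 2.
Insert 452: h=1, slots 1,2 occupied → index 3.
Insert 353: h=1, slots 1,2,3 occupied → index 4.
Insert 863: h=5, slot 5 empty → index 5.
Insert 568: h=7, slots 7,8 occupied → index 9.
Table: [-, 573, 683, 452, 353, 863, -, 249, 888, 568, -]
Lookup 695: h=2, probe 2,3,4,5,6 → slot 6 empty, not found.

5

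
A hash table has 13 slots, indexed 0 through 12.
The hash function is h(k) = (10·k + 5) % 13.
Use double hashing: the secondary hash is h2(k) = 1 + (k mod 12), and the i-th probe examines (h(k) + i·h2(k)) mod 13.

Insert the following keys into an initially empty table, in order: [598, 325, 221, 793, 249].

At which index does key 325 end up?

Insert 598: h=5, slot 5 empty => index 5.
Insert 325: h=5, h2=2, slot 5 occupied => index 7.
Insert 221: h=5, h2=6, slot 5 occupied => index 11.
Insert 793: h=5, h2=2, slots 5,7 occupied => index 9.
Insert 249: h=12, slot 12 empty => index 12.
Table: [∅, ∅, ∅, ∅, ∅, 598, ∅, 325, ∅, 793, ∅, 221, 249]

7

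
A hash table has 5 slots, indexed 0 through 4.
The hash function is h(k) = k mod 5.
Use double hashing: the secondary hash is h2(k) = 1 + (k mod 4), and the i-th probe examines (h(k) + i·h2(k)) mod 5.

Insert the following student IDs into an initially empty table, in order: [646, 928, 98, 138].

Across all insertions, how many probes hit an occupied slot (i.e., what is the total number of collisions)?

5

646: h=1 → slot 1
928: h=3 → slot 3
98: h=3, h2=3, probe 3,1,4 → slot 4
138: h=3, h2=3, probe 3,1,4,2 → slot 2
Table: [_, 646, 138, 928, 98]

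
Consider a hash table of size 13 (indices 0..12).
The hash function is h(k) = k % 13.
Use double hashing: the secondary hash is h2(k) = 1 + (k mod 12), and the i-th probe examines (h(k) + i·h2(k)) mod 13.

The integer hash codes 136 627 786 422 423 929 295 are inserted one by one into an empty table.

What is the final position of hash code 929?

12

Insert 136: h=6, slot 6 empty → index 6.
Insert 627: h=3, slot 3 empty → index 3.
Insert 786: h=6, h2=7, slot 6 occupied → index 0.
Insert 422: h=6, h2=3, slot 6 occupied → index 9.
Insert 423: h=7, slot 7 empty → index 7.
Insert 929: h=6, h2=6, slot 6 occupied → index 12.
Insert 295: h=9, h2=8, slot 9 occupied → index 4.
Table: [786, ., ., 627, 295, ., 136, 423, ., 422, ., ., 929]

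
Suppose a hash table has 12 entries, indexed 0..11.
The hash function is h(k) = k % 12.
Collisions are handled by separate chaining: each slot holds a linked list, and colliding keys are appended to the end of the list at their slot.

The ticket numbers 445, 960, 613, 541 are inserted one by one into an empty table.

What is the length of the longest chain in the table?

3

Insert 445: h=1, bucket 1 empty → new chain.
Insert 960: h=0, bucket 0 empty → new chain.
Insert 613: h=1, bucket 1 nonempty → append to chain.
Insert 541: h=1, bucket 1 nonempty → append to chain.
Final buckets:
0: 960
1: 445 -> 613 -> 541
2: .
3: .
4: .
5: .
6: .
7: .
8: .
9: .
10: .
11: .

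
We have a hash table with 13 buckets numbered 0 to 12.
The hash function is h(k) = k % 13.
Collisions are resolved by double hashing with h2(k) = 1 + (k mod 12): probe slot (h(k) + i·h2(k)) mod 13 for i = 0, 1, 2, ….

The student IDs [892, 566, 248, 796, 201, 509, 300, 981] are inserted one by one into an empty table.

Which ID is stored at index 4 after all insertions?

300

892 hashes to 8; slot 8 is free → place at 8.
566 hashes to 7; slot 7 is free → place at 7.
248 hashes to 1; slot 1 is free → place at 1.
796 hashes to 3; slot 3 is free → place at 3.
201 hashes to 6; slot 6 is free → place at 6.
509 hashes to 2; slot 2 is free → place at 2.
300 hashes to 1, h2=1; 1,2,3 taken → place at 4.
981 hashes to 6, h2=10; 6,3 taken → place at 0.
Table: [981, 248, 509, 796, 300, —, 201, 566, 892, —, —, —, —]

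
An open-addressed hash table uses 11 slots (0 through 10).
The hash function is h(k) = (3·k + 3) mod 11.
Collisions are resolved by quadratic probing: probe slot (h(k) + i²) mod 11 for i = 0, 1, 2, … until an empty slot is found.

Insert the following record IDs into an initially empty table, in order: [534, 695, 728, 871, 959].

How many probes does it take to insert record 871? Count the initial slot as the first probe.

4

Insert 534: h=10, slot 10 empty → index 10.
Insert 695: h=9, slot 9 empty → index 9.
Insert 728: h=9, slots 9,10 occupied → index 2.
Insert 871: h=9, slots 9,10,2 occupied → index 7.
Insert 959: h=9, slots 9,10,2,7 occupied → index 3.
Table: [—, —, 728, 959, —, —, —, 871, —, 695, 534]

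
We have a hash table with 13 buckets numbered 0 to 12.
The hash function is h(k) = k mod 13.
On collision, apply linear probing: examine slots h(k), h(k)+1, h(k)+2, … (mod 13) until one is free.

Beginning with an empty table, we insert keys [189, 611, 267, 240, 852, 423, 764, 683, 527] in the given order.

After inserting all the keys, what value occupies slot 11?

189 hashes to 7; slot 7 is free → place at 7.
611 hashes to 0; slot 0 is free → place at 0.
267 hashes to 7; 7 taken → place at 8.
240 hashes to 6; slot 6 is free → place at 6.
852 hashes to 7; 7,8 taken → place at 9.
423 hashes to 7; 7,8,9 taken → place at 10.
764 hashes to 10; 10 taken → place at 11.
683 hashes to 7; 7,8,9,10,11 taken → place at 12.
527 hashes to 7; 7,8,9,10,11,12,0 taken → place at 1.
Table: [611, 527, ., ., ., ., 240, 189, 267, 852, 423, 764, 683]

764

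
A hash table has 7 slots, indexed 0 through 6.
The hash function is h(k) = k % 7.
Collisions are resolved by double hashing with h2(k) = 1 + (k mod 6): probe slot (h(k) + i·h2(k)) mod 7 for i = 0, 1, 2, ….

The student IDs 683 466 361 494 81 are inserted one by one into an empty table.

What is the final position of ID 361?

683: h=4 -> slot 4
466: h=4, h2=5, probe 4,2 -> slot 2
361: h=4, h2=2, probe 4,6 -> slot 6
494: h=4, h2=3, probe 4,0 -> slot 0
81: h=4, h2=4, probe 4,1 -> slot 1
Table: [494, 81, 466, -, 683, -, 361]

6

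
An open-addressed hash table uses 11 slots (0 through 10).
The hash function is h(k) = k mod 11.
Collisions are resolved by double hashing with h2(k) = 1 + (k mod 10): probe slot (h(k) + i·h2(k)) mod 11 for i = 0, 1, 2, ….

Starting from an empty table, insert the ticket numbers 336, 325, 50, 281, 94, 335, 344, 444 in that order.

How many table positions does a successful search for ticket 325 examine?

2

336: h=6 => slot 6
325: h=6, h2=6, probe 6,1 => slot 1
50: h=6, h2=1, probe 6,7 => slot 7
281: h=6, h2=2, probe 6,8 => slot 8
94: h=6, h2=5, probe 6,0 => slot 0
335: h=5 => slot 5
344: h=3 => slot 3
444: h=4 => slot 4
Table: [94, 325, ∅, 344, 444, 335, 336, 50, 281, ∅, ∅]
Lookup 325: h=6, h2=6, probe 6,1 → found at 1.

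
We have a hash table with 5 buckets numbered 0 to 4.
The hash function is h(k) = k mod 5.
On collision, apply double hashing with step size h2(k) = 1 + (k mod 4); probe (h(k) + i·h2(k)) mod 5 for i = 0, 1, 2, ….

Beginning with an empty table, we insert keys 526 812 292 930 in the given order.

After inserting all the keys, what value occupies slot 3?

526 hashes to 1; slot 1 is free → place at 1.
812 hashes to 2; slot 2 is free → place at 2.
292 hashes to 2, h2=1; 2 taken → place at 3.
930 hashes to 0; slot 0 is free → place at 0.
Table: [930, 526, 812, 292, -]

292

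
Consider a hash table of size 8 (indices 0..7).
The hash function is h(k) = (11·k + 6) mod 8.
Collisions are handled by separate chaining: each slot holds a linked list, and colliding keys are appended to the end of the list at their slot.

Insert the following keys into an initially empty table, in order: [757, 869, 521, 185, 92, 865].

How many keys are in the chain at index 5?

2

757 → bucket 5
869 → bucket 5 (collision)
521 → bucket 1
185 → bucket 1 (collision)
92 → bucket 2
865 → bucket 1 (collision)
Final buckets:
0: .
1: 521 -> 185 -> 865
2: 92
3: .
4: .
5: 757 -> 869
6: .
7: .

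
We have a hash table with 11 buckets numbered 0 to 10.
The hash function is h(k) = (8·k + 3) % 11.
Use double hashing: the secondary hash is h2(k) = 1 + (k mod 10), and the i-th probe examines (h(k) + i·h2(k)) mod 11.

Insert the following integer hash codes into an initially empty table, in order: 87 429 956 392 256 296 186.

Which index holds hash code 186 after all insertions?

1

Insert 87: h=6, slot 6 empty => index 6.
Insert 429: h=3, slot 3 empty => index 3.
Insert 956: h=6, h2=7, slot 6 occupied => index 2.
Insert 392: h=4, slot 4 empty => index 4.
Insert 256: h=5, slot 5 empty => index 5.
Insert 296: h=6, h2=7, slots 6,2 occupied => index 9.
Insert 186: h=6, h2=7, slots 6,2,9,5 occupied => index 1.
Table: [—, 186, 956, 429, 392, 256, 87, —, —, 296, —]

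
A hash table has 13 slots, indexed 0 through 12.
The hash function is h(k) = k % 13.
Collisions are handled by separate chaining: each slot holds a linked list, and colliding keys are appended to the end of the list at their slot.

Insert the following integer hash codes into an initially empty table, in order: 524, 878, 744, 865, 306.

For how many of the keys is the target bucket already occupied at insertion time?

2

Insert 524: h=4, bucket 4 empty -> new chain.
Insert 878: h=7, bucket 7 empty -> new chain.
Insert 744: h=3, bucket 3 empty -> new chain.
Insert 865: h=7, bucket 7 nonempty -> append to chain.
Insert 306: h=7, bucket 7 nonempty -> append to chain.
Final buckets:
0: .
1: .
2: .
3: 744
4: 524
5: .
6: .
7: 878 -> 865 -> 306
8: .
9: .
10: .
11: .
12: .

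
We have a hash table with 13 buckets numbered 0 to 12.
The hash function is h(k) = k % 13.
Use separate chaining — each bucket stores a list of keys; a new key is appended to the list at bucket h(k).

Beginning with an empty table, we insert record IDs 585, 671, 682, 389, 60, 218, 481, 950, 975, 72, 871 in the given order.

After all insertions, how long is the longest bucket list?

4

Insert 585: h=0, bucket 0 empty -> new chain.
Insert 671: h=8, bucket 8 empty -> new chain.
Insert 682: h=6, bucket 6 empty -> new chain.
Insert 389: h=12, bucket 12 empty -> new chain.
Insert 60: h=8, bucket 8 nonempty -> append to chain.
Insert 218: h=10, bucket 10 empty -> new chain.
Insert 481: h=0, bucket 0 nonempty -> append to chain.
Insert 950: h=1, bucket 1 empty -> new chain.
Insert 975: h=0, bucket 0 nonempty -> append to chain.
Insert 72: h=7, bucket 7 empty -> new chain.
Insert 871: h=0, bucket 0 nonempty -> append to chain.
Final buckets:
0: 585 -> 481 -> 975 -> 871
1: 950
2: .
3: .
4: .
5: .
6: 682
7: 72
8: 671 -> 60
9: .
10: 218
11: .
12: 389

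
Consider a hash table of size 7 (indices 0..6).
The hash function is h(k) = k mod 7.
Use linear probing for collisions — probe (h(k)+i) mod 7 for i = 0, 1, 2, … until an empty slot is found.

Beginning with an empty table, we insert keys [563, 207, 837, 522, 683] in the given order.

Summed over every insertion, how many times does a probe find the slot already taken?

Insert 563: h=3, slot 3 empty → index 3.
Insert 207: h=4, slot 4 empty → index 4.
Insert 837: h=4, slot 4 occupied → index 5.
Insert 522: h=4, slots 4,5 occupied → index 6.
Insert 683: h=4, slots 4,5,6 occupied → index 0.
Table: [683, ., ., 563, 207, 837, 522]

6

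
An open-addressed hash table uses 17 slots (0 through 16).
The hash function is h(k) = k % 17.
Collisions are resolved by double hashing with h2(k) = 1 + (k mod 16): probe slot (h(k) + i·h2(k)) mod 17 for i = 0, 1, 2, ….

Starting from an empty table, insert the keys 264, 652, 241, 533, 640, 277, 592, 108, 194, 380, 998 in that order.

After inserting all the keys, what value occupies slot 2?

108

264: h=9 → slot 9
652: h=6 → slot 6
241: h=3 → slot 3
533: h=6, h2=6, probe 6,12 → slot 12
640: h=11 → slot 11
277: h=5 → slot 5
592: h=14 → slot 14
108: h=6, h2=13, probe 6,2 → slot 2
194: h=7 → slot 7
380: h=6, h2=13, probe 6,2,15 → slot 15
998: h=12, h2=7, probe 12,2,9,16 → slot 16
Table: [_, _, 108, 241, _, 277, 652, 194, _, 264, _, 640, 533, _, 592, 380, 998]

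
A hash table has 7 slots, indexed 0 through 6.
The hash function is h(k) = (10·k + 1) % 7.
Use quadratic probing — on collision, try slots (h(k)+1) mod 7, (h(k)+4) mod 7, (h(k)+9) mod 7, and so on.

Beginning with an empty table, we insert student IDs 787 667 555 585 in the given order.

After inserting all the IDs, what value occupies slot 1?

555

787 hashes to 3; slot 3 is free → place at 3.
667 hashes to 0; slot 0 is free → place at 0.
555 hashes to 0; 0 taken → place at 1.
585 hashes to 6; slot 6 is free → place at 6.
Table: [667, 555, —, 787, —, —, 585]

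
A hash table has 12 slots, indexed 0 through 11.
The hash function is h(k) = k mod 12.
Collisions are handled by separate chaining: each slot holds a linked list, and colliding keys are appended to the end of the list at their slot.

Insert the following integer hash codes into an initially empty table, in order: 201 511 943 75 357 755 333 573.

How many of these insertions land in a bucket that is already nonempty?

4

201 -> bucket 9
511 -> bucket 7
943 -> bucket 7 (collision)
75 -> bucket 3
357 -> bucket 9 (collision)
755 -> bucket 11
333 -> bucket 9 (collision)
573 -> bucket 9 (collision)
Final buckets:
0: —
1: —
2: —
3: 75
4: —
5: —
6: —
7: 511 -> 943
8: —
9: 201 -> 357 -> 333 -> 573
10: —
11: 755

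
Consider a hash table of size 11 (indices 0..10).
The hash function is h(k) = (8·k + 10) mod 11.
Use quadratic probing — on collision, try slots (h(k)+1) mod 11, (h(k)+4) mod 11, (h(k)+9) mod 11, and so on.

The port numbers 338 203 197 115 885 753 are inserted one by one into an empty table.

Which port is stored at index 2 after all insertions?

338 hashes to 8; slot 8 is free => place at 8.
203 hashes to 6; slot 6 is free => place at 6.
197 hashes to 2; slot 2 is free => place at 2.
115 hashes to 6; 6 taken => place at 7.
885 hashes to 6; 6,7 taken => place at 10.
753 hashes to 6; 6,7,10 taken => place at 4.
Table: [—, —, 197, —, 753, —, 203, 115, 338, —, 885]

197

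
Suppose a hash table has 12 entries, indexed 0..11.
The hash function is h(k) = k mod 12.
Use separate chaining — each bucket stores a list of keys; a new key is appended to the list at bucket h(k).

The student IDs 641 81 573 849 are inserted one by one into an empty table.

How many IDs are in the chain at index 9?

3

Insert 641: h=5, bucket 5 empty → new chain.
Insert 81: h=9, bucket 9 empty → new chain.
Insert 573: h=9, bucket 9 nonempty → append to chain.
Insert 849: h=9, bucket 9 nonempty → append to chain.
Final buckets:
0: _
1: _
2: _
3: _
4: _
5: 641
6: _
7: _
8: _
9: 81 -> 573 -> 849
10: _
11: _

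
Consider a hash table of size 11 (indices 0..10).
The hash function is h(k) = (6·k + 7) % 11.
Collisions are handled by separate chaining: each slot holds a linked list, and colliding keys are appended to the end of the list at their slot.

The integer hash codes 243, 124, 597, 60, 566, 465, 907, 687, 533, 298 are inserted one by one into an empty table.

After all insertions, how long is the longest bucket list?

5

Insert 243: h=2, bucket 2 empty -> new chain.
Insert 124: h=3, bucket 3 empty -> new chain.
Insert 597: h=3, bucket 3 nonempty -> append to chain.
Insert 60: h=4, bucket 4 empty -> new chain.
Insert 566: h=4, bucket 4 nonempty -> append to chain.
Insert 465: h=3, bucket 3 nonempty -> append to chain.
Insert 907: h=4, bucket 4 nonempty -> append to chain.
Insert 687: h=4, bucket 4 nonempty -> append to chain.
Insert 533: h=4, bucket 4 nonempty -> append to chain.
Insert 298: h=2, bucket 2 nonempty -> append to chain.
Final buckets:
0: _
1: _
2: 243 -> 298
3: 124 -> 597 -> 465
4: 60 -> 566 -> 907 -> 687 -> 533
5: _
6: _
7: _
8: _
9: _
10: _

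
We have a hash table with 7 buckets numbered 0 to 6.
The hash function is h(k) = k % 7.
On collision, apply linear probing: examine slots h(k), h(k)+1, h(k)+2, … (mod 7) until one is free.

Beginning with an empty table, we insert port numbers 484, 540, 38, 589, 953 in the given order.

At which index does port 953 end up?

5

484: h=1 → slot 1
540: h=1, probe 1,2 → slot 2
38: h=3 → slot 3
589: h=1, probe 1,2,3,4 → slot 4
953: h=1, probe 1,2,3,4,5 → slot 5
Table: [-, 484, 540, 38, 589, 953, -]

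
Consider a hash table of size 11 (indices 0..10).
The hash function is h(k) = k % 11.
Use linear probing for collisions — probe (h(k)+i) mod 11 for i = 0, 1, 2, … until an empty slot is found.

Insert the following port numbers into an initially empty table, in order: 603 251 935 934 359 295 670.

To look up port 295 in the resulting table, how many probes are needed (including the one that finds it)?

5

603 hashes to 9; slot 9 is free -> place at 9.
251 hashes to 9; 9 taken -> place at 10.
935 hashes to 0; slot 0 is free -> place at 0.
934 hashes to 10; 10,0 taken -> place at 1.
359 hashes to 7; slot 7 is free -> place at 7.
295 hashes to 9; 9,10,0,1 taken -> place at 2.
670 hashes to 10; 10,0,1,2 taken -> place at 3.
Table: [935, 934, 295, 670, _, _, _, 359, _, 603, 251]
Lookup 295: h=9, probe 9,10,0,1,2 → found at 2.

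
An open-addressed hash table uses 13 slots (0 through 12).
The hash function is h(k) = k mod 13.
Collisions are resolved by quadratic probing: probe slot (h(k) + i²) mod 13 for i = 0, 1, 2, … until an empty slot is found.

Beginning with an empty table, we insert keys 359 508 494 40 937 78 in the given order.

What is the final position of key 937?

5

359: h=8 -> slot 8
508: h=1 -> slot 1
494: h=0 -> slot 0
40: h=1, probe 1,2 -> slot 2
937: h=1, probe 1,2,5 -> slot 5
78: h=0, probe 0,1,4 -> slot 4
Table: [494, 508, 40, —, 78, 937, —, —, 359, —, —, —, —]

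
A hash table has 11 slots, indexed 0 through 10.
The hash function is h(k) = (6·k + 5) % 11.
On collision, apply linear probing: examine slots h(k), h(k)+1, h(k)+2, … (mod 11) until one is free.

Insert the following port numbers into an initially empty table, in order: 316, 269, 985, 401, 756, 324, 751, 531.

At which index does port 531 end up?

5

316: h=9 -> slot 9
269: h=2 -> slot 2
985: h=8 -> slot 8
401: h=2, probe 2,3 -> slot 3
756: h=9, probe 9,10 -> slot 10
324: h=2, probe 2,3,4 -> slot 4
751: h=1 -> slot 1
531: h=1, probe 1,2,3,4,5 -> slot 5
Table: [-, 751, 269, 401, 324, 531, -, -, 985, 316, 756]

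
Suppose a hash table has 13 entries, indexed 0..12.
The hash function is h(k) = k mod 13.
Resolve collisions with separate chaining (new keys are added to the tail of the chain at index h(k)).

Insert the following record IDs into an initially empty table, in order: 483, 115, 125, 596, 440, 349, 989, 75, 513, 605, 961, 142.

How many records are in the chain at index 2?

1

Insert 483: h=2, bucket 2 empty -> new chain.
Insert 115: h=11, bucket 11 empty -> new chain.
Insert 125: h=8, bucket 8 empty -> new chain.
Insert 596: h=11, bucket 11 nonempty -> append to chain.
Insert 440: h=11, bucket 11 nonempty -> append to chain.
Insert 349: h=11, bucket 11 nonempty -> append to chain.
Insert 989: h=1, bucket 1 empty -> new chain.
Insert 75: h=10, bucket 10 empty -> new chain.
Insert 513: h=6, bucket 6 empty -> new chain.
Insert 605: h=7, bucket 7 empty -> new chain.
Insert 961: h=12, bucket 12 empty -> new chain.
Insert 142: h=12, bucket 12 nonempty -> append to chain.
Final buckets:
0: _
1: 989
2: 483
3: _
4: _
5: _
6: 513
7: 605
8: 125
9: _
10: 75
11: 115 -> 596 -> 440 -> 349
12: 961 -> 142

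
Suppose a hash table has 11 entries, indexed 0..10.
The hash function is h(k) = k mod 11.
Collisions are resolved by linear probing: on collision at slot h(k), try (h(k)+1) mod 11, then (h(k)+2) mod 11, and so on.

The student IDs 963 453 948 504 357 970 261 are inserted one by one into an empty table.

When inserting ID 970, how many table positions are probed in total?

963 hashes to 6; slot 6 is free => place at 6.
453 hashes to 2; slot 2 is free => place at 2.
948 hashes to 2; 2 taken => place at 3.
504 hashes to 9; slot 9 is free => place at 9.
357 hashes to 5; slot 5 is free => place at 5.
970 hashes to 2; 2,3 taken => place at 4.
261 hashes to 8; slot 8 is free => place at 8.
Table: [—, —, 453, 948, 970, 357, 963, —, 261, 504, —]

3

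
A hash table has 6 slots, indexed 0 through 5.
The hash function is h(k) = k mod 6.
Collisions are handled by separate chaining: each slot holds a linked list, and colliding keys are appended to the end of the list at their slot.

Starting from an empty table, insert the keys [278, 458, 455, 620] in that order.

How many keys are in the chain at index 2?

278 → bucket 2
458 → bucket 2 (collision)
455 → bucket 5
620 → bucket 2 (collision)
Final buckets:
0: —
1: —
2: 278 -> 458 -> 620
3: —
4: —
5: 455

3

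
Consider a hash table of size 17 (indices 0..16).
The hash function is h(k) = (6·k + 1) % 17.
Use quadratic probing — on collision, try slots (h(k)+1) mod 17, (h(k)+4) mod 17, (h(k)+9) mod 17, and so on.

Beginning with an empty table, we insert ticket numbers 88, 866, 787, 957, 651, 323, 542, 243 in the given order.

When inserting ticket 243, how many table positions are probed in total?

5

88: h=2 → slot 2
866: h=12 → slot 12
787: h=14 → slot 14
957: h=14, probe 14,15 → slot 15
651: h=14, probe 14,15,1 → slot 1
323: h=1, probe 1,2,5 → slot 5
542: h=6 → slot 6
243: h=14, probe 14,15,1,6,13 → slot 13
Table: [., 651, 88, ., ., 323, 542, ., ., ., ., ., 866, 243, 787, 957, .]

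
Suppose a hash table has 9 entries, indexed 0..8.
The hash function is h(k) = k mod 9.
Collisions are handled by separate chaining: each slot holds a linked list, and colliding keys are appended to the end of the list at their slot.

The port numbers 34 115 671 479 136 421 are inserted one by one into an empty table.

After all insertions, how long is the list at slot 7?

Insert 34: h=7, bucket 7 empty → new chain.
Insert 115: h=7, bucket 7 nonempty → append to chain.
Insert 671: h=5, bucket 5 empty → new chain.
Insert 479: h=2, bucket 2 empty → new chain.
Insert 136: h=1, bucket 1 empty → new chain.
Insert 421: h=7, bucket 7 nonempty → append to chain.
Final buckets:
0: _
1: 136
2: 479
3: _
4: _
5: 671
6: _
7: 34 -> 115 -> 421
8: _

3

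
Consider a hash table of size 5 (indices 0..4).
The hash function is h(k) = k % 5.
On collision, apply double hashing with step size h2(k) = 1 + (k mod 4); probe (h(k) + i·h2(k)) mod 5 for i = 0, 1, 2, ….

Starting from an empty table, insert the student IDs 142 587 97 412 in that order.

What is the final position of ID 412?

Insert 142: h=2, slot 2 empty -> index 2.
Insert 587: h=2, h2=4, slot 2 occupied -> index 1.
Insert 97: h=2, h2=2, slot 2 occupied -> index 4.
Insert 412: h=2, h2=1, slot 2 occupied -> index 3.
Table: [_, 587, 142, 412, 97]

3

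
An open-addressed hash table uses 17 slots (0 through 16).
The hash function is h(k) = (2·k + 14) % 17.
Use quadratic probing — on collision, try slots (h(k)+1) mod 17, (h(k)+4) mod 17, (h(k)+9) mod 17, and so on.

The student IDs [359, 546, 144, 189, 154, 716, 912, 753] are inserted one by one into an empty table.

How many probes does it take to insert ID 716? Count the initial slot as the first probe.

4

359: h=1 => slot 1
546: h=1, probe 1,2 => slot 2
144: h=13 => slot 13
189: h=1, probe 1,2,5 => slot 5
154: h=16 => slot 16
716: h=1, probe 1,2,5,10 => slot 10
912: h=2, probe 2,3 => slot 3
753: h=7 => slot 7
Table: [—, 359, 546, 912, —, 189, —, 753, —, —, 716, —, —, 144, —, —, 154]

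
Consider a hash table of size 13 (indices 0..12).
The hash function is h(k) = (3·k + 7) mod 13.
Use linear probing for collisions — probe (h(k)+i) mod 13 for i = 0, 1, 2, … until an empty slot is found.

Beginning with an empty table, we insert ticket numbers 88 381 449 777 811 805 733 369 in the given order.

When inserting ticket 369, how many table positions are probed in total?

88: h=11 -> slot 11
381: h=6 -> slot 6
449: h=2 -> slot 2
777: h=11, probe 11,12 -> slot 12
811: h=9 -> slot 9
805: h=4 -> slot 4
733: h=9, probe 9,10 -> slot 10
369: h=9, probe 9,10,11,12,0 -> slot 0
Table: [369, _, 449, _, 805, _, 381, _, _, 811, 733, 88, 777]

5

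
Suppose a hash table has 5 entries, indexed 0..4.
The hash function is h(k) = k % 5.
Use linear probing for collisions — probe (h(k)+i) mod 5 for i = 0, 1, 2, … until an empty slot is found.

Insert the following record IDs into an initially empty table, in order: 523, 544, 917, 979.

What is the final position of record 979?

523: h=3 -> slot 3
544: h=4 -> slot 4
917: h=2 -> slot 2
979: h=4, probe 4,0 -> slot 0
Table: [979, ∅, 917, 523, 544]

0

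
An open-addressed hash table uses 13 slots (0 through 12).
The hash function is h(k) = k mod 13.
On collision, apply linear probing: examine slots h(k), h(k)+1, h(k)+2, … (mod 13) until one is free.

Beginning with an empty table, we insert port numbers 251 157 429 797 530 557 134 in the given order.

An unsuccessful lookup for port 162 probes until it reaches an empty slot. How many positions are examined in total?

251 hashes to 4; slot 4 is free -> place at 4.
157 hashes to 1; slot 1 is free -> place at 1.
429 hashes to 0; slot 0 is free -> place at 0.
797 hashes to 4; 4 taken -> place at 5.
530 hashes to 10; slot 10 is free -> place at 10.
557 hashes to 11; slot 11 is free -> place at 11.
134 hashes to 4; 4,5 taken -> place at 6.
Table: [429, 157, —, —, 251, 797, 134, —, —, —, 530, 557, —]
Lookup 162: h=6, probe 6,7 → slot 7 empty, not found.

2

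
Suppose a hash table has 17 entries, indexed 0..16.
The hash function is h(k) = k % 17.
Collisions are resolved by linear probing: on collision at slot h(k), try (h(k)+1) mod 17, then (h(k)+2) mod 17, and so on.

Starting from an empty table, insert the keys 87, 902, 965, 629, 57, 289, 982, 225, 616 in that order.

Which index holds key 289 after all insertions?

3

87 hashes to 2; slot 2 is free -> place at 2.
902 hashes to 1; slot 1 is free -> place at 1.
965 hashes to 13; slot 13 is free -> place at 13.
629 hashes to 0; slot 0 is free -> place at 0.
57 hashes to 6; slot 6 is free -> place at 6.
289 hashes to 0; 0,1,2 taken -> place at 3.
982 hashes to 13; 13 taken -> place at 14.
225 hashes to 4; slot 4 is free -> place at 4.
616 hashes to 4; 4 taken -> place at 5.
Table: [629, 902, 87, 289, 225, 616, 57, ∅, ∅, ∅, ∅, ∅, ∅, 965, 982, ∅, ∅]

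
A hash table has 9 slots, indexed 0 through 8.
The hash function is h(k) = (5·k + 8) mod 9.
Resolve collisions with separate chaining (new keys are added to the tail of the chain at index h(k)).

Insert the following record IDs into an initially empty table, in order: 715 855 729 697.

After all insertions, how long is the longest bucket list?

715 → bucket 1
855 → bucket 8
729 → bucket 8 (collision)
697 → bucket 1 (collision)
Final buckets:
0: _
1: 715 -> 697
2: _
3: _
4: _
5: _
6: _
7: _
8: 855 -> 729

2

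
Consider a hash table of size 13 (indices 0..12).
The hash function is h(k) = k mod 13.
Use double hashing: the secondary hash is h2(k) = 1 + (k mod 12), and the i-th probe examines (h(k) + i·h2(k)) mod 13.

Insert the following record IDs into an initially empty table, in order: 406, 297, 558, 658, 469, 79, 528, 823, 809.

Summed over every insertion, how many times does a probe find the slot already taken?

406 hashes to 3; slot 3 is free → place at 3.
297 hashes to 11; slot 11 is free → place at 11.
558 hashes to 12; slot 12 is free → place at 12.
658 hashes to 8; slot 8 is free → place at 8.
469 hashes to 1; slot 1 is free → place at 1.
79 hashes to 1, h2=8; 1 taken → place at 9.
528 hashes to 8, h2=1; 8,9 taken → place at 10.
823 hashes to 4; slot 4 is free → place at 4.
809 hashes to 3, h2=6; 3,9 taken → place at 2.
Table: [∅, 469, 809, 406, 823, ∅, ∅, ∅, 658, 79, 528, 297, 558]

5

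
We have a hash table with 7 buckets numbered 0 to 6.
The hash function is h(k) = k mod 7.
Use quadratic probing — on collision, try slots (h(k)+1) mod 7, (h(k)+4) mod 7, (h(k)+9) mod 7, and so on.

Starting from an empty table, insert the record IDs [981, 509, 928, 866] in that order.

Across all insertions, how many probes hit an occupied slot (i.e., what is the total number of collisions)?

1

981 hashes to 1; slot 1 is free -> place at 1.
509 hashes to 5; slot 5 is free -> place at 5.
928 hashes to 4; slot 4 is free -> place at 4.
866 hashes to 5; 5 taken -> place at 6.
Table: [., 981, ., ., 928, 509, 866]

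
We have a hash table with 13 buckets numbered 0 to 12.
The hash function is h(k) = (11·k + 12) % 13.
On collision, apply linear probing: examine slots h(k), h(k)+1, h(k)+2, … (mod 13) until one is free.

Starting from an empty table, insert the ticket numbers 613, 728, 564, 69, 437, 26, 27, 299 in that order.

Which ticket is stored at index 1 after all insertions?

Insert 613: h=8, slot 8 empty → index 8.
Insert 728: h=12, slot 12 empty → index 12.
Insert 564: h=2, slot 2 empty → index 2.
Insert 69: h=4, slot 4 empty → index 4.
Insert 437: h=9, slot 9 empty → index 9.
Insert 26: h=12, slot 12 occupied → index 0.
Insert 27: h=10, slot 10 empty → index 10.
Insert 299: h=12, slots 12,0 occupied → index 1.
Table: [26, 299, 564, ∅, 69, ∅, ∅, ∅, 613, 437, 27, ∅, 728]

299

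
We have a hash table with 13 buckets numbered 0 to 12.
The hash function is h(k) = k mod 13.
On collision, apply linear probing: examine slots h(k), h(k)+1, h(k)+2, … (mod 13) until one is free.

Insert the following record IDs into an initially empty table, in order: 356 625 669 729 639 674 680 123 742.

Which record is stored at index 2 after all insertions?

729

Insert 356: h=5, slot 5 empty -> index 5.
Insert 625: h=1, slot 1 empty -> index 1.
Insert 669: h=6, slot 6 empty -> index 6.
Insert 729: h=1, slot 1 occupied -> index 2.
Insert 639: h=2, slot 2 occupied -> index 3.
Insert 674: h=11, slot 11 empty -> index 11.
Insert 680: h=4, slot 4 empty -> index 4.
Insert 123: h=6, slot 6 occupied -> index 7.
Insert 742: h=1, slots 1,2,3,4,5,6,7 occupied -> index 8.
Table: [., 625, 729, 639, 680, 356, 669, 123, 742, ., ., 674, .]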